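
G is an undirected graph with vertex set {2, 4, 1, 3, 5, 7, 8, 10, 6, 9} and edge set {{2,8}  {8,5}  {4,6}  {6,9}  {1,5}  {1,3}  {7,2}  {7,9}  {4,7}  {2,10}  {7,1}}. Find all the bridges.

1-3, 10-2

The edges on the cycle 7-1-5-8-2-7 are not bridges since each lies on that cycle.
But removing 2–10 disconnects 2 from 10; removing 1–3 disconnects 1 from 3 — these are bridges.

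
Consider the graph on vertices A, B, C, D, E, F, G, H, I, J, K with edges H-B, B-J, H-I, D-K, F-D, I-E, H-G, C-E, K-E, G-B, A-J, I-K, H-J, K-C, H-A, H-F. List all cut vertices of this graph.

Removing H increases the component count from 1 to 2, so H is a cut vertex.
By contrast removing J leaves 1 component; it is not a cut vertex. No other vertex is a cut vertex either.

H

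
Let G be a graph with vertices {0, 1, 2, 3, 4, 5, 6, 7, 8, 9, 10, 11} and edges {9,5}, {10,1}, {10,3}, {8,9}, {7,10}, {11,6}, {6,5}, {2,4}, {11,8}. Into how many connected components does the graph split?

0 is isolated — a component by itself.
Starting from 2 we can reach 2, 4. That is one component of size 2.
Starting from 1 we can reach 1, 3, 7, 10. That is one component of size 4.
Starting from 5 we can reach 5, 6, 8, 9, 11. That is one component of size 5.
Total: 4 components.

4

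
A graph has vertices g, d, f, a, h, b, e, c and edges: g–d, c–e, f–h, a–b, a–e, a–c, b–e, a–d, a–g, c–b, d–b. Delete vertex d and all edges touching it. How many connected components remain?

With d gone, the remaining components are: {f, h}; {a, b, c, e, g}.
That is 2 components.

2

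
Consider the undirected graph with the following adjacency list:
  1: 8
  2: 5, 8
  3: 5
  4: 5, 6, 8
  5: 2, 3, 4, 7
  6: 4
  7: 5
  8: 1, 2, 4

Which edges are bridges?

1-8, 3-5, 4-6, 5-7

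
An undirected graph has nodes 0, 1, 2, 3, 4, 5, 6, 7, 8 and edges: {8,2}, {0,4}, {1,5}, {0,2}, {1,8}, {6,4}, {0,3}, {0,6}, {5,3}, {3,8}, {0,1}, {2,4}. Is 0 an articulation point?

Deleting 0 leaves 2 components (was 2), so 0 is not a cut vertex.

No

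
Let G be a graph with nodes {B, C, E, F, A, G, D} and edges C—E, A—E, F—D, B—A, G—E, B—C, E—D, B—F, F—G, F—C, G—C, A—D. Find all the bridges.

The edges on the cycle B-F-G-E-A-B are not bridges since each lies on that cycle.
Every edge lies on some cycle, so there are no bridges.

none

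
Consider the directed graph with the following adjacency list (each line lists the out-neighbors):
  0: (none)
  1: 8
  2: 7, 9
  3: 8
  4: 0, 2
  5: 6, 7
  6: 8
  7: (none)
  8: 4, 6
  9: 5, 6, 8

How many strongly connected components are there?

{2, 4, 5, 6, 8, 9} are all mutually reachable — one SCC of size 6.
{3} is an SCC by itself.
{1} is an SCC by itself.
{7} is an SCC by itself.
{0} is an SCC by itself.
That gives 5 strongly connected components.

5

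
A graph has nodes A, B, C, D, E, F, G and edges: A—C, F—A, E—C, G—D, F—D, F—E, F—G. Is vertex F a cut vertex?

Yes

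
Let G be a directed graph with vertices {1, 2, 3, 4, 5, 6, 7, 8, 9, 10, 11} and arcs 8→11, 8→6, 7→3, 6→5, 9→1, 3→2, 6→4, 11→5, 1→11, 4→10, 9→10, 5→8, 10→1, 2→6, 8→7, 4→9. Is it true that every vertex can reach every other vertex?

From 3 we can reach every vertex (1, 2, 3, 4, 5, 6, 7, 8, 9, 10, 11), and every vertex can reach 3 (1, 2, 3, 4, 5, 6, 7, 8, 9, 10, 11). So the whole graph is one strongly connected component.

Yes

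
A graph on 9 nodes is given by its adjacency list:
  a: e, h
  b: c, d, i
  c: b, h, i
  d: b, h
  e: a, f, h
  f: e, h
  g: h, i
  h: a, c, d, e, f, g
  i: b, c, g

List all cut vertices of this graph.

h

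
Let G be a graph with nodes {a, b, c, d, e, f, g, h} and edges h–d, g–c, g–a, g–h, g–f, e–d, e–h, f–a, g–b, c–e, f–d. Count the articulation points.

Removing g increases the component count from 1 to 2, so g is a cut vertex.
By contrast removing c leaves 1 component; it is not a cut vertex. No other vertex is a cut vertex either.

1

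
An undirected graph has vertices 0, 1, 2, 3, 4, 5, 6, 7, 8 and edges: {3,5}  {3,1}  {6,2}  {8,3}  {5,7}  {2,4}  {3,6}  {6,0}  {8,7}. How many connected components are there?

Starting from 0 we can reach 0, 1, 2, 3, 4, 5, 6, 7, 8. That is one component of size 9.
Total: 1 component.

1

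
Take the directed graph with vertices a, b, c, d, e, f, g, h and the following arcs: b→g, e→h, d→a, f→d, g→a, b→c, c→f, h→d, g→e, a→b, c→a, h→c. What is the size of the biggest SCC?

8

{a, b, c, d, e, f, g, h} are all mutually reachable — one SCC of size 8.
The largest has 8 vertices.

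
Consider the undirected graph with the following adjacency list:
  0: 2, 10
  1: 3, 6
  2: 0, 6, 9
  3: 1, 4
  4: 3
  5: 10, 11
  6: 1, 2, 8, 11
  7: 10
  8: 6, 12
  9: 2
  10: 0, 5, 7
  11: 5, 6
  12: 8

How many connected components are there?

Starting from 0 we can reach 0, 1, 2, 3, 4, 5, 6, 7, 8, 9, 10, 11, 12. That is one component of size 13.
Total: 1 component.

1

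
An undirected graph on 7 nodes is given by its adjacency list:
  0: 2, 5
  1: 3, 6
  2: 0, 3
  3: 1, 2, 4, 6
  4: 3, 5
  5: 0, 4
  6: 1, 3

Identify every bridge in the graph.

none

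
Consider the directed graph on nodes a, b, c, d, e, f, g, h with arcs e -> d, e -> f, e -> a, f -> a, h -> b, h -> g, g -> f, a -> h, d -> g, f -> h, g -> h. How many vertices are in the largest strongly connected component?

{a, f, g, h} are all mutually reachable — one SCC of size 4.
{e} is an SCC by itself.
{c} is an SCC by itself.
{d} is an SCC by itself.
{b} is an SCC by itself.
The largest has 4 vertices.

4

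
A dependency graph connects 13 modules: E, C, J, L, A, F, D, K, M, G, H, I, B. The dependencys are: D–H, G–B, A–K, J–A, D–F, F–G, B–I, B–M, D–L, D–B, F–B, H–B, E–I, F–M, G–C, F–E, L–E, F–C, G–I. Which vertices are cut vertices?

Removing A increases the component count from 2 to 3, so A is a cut vertex.
By contrast removing I leaves 2 components; it is not a cut vertex. No other vertex is a cut vertex either.

A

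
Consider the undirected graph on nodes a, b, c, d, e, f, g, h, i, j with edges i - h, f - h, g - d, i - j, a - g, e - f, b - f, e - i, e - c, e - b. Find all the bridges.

The edges on the cycle e-b-f-e are not bridges since each lies on that cycle.
But removing g - d disconnects g from d; removing e - c disconnects e from c; removing i - j disconnects i from j; removing g - a disconnects g from a — these are bridges.

a-g, c-e, d-g, i-j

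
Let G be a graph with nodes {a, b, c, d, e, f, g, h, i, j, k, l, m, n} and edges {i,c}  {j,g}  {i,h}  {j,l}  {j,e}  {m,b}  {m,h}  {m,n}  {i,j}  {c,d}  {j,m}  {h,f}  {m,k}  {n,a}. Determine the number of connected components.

1

Starting from a we can reach a, b, c, d, e, f, g, h, i, j, k, l, m, n. That is one component of size 14.
Total: 1 component.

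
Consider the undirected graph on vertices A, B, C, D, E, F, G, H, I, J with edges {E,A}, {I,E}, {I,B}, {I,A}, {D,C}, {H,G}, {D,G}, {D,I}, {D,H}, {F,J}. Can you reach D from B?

From B we can reach A, B, C, D, E, G, H, I, which includes D.

Yes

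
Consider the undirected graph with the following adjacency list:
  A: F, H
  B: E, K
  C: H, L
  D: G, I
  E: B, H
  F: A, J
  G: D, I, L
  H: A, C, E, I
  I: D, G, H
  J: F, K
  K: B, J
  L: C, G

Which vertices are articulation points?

H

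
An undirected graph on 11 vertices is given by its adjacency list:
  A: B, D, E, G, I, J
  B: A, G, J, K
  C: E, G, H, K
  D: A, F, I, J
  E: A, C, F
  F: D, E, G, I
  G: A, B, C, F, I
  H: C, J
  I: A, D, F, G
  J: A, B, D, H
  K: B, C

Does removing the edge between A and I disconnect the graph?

No

After removing A-I, the path A-D-I still connects them, so the edge is not a bridge.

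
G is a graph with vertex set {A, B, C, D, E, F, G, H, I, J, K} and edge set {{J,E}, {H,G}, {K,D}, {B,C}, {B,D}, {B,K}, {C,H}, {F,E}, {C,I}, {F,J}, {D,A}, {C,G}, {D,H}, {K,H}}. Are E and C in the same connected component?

The component containing E is {E, F, J}, and C is not in it.

No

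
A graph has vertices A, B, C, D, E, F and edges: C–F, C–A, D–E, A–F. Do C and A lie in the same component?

From C we can reach A, C, F, which includes A.

Yes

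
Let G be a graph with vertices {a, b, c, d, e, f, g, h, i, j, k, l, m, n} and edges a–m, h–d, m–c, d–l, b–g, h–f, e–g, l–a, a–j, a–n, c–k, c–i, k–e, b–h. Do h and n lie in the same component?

From h we can reach a, b, c, d, e, f, g, h, i, j, k, l, m, n, which includes n.

Yes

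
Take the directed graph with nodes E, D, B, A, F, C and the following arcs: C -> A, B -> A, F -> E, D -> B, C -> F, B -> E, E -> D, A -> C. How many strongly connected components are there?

1

{A, B, C, D, E, F} are all mutually reachable — one SCC of size 6.
That gives 1 strongly connected component.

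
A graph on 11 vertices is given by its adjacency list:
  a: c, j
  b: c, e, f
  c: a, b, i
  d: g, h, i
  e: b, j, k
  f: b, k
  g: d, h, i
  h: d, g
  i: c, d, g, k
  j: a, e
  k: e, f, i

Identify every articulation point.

i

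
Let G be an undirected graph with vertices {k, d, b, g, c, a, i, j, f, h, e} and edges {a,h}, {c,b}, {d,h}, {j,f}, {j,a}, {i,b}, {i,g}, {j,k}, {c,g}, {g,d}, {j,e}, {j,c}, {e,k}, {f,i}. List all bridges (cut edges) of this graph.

The edges on the cycle j-e-k-j are not bridges since each lies on that cycle.
Every edge lies on some cycle, so there are no bridges.

none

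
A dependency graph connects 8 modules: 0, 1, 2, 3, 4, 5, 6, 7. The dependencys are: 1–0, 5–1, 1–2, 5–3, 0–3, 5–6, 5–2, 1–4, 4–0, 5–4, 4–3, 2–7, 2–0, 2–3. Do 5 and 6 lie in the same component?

From 5 we can reach 0, 1, 2, 3, 4, 5, 6, 7, which includes 6.

Yes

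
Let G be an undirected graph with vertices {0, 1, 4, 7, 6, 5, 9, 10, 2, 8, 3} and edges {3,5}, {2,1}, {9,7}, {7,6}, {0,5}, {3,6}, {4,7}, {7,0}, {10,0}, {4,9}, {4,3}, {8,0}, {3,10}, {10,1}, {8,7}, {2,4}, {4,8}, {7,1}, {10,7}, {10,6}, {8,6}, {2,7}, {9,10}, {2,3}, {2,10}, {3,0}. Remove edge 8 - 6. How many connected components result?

8 and 6 are still connected via 8-7-6, so the component count stays at 1.

1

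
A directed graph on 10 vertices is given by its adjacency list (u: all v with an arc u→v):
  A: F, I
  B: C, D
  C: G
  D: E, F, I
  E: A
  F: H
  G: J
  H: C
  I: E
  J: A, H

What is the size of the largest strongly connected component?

8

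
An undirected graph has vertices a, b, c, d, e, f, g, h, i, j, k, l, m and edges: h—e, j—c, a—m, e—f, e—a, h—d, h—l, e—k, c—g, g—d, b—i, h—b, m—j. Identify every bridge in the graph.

The edges on the cycle h-e-a-m-j-c-g-d-h are not bridges since each lies on that cycle.
But removing b—i disconnects b from i; removing k—e disconnects k from e; removing h—b disconnects h from b; removing e—f disconnects e from f — these are bridges.
In total 5 edges are bridges.

b-h, b-i, e-f, e-k, h-l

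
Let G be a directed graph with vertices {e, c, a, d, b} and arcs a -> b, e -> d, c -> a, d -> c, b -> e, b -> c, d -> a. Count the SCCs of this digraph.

{a, b, c, d, e} are all mutually reachable — one SCC of size 5.
That gives 1 strongly connected component.

1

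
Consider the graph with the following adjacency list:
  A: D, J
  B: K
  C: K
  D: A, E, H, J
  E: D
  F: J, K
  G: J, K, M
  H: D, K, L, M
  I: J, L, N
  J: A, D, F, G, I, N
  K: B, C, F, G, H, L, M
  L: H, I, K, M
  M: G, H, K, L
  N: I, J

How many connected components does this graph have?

1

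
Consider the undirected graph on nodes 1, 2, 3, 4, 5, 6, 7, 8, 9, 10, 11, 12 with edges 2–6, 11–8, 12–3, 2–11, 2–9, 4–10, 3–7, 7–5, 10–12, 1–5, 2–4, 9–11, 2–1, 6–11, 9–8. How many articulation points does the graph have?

Removing 2 increases the component count from 1 to 2, so 2 is a cut vertex.
By contrast removing 9 leaves 1 component; it is not a cut vertex. No other vertex is a cut vertex either.

1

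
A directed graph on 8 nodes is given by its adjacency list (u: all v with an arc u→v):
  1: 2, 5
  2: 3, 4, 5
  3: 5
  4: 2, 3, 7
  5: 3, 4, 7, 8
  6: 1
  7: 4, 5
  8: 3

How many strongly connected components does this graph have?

{2, 3, 4, 5, 7, 8} are all mutually reachable — one SCC of size 6.
{1} is an SCC by itself.
{6} is an SCC by itself.
That gives 3 strongly connected components.

3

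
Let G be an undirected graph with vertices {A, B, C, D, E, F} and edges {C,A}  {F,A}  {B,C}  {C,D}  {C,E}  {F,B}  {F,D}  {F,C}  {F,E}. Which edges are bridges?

The edges on the cycle F-B-C-F are not bridges since each lies on that cycle.
Every edge lies on some cycle, so there are no bridges.

none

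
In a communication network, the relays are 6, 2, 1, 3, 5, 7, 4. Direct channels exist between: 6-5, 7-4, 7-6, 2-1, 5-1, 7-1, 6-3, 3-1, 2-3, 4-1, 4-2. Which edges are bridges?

The edges on the cycle 7-6-5-1-3-2-4-7 are not bridges since each lies on that cycle.
Every edge lies on some cycle, so there are no bridges.

none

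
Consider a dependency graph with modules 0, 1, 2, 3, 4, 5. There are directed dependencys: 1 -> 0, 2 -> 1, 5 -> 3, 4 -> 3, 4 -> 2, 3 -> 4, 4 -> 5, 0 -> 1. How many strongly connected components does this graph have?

3

{3, 4, 5} are all mutually reachable — one SCC of size 3.
{0, 1} are all mutually reachable — one SCC of size 2.
{2} is an SCC by itself.
That gives 3 strongly connected components.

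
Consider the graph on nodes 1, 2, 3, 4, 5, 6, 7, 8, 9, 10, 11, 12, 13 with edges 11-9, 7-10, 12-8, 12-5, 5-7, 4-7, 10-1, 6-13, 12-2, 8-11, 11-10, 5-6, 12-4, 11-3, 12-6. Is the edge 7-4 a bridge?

No

After removing 7-4, the path 7-5-12-4 still connects them, so the edge is not a bridge.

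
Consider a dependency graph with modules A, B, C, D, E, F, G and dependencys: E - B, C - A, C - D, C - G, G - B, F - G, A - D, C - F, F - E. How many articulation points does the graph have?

1

Removing C increases the component count from 1 to 2, so C is a cut vertex.
By contrast removing E leaves 1 component; it is not a cut vertex. No other vertex is a cut vertex either.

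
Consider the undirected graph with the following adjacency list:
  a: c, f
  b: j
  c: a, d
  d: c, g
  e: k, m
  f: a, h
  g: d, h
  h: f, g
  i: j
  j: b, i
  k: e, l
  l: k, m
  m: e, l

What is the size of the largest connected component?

6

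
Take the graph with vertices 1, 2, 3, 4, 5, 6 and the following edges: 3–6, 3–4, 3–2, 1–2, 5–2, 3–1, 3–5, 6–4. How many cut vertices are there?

Removing 3 increases the component count from 1 to 2, so 3 is a cut vertex.
By contrast removing 5 leaves 1 component; it is not a cut vertex. No other vertex is a cut vertex either.

1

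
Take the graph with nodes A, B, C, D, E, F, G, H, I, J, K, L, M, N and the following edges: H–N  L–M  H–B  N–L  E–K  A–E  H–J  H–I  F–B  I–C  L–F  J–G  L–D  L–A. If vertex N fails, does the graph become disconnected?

Deleting N leaves 1 component (was 1) (its neighbors H, L remain connected to each other), so N is not a cut vertex.

No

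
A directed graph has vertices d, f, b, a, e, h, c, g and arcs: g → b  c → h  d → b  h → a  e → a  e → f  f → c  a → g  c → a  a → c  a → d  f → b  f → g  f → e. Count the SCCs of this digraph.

5

{a, c, h} are all mutually reachable — one SCC of size 3.
{e, f} are all mutually reachable — one SCC of size 2.
{g} is an SCC by itself.
{b} is an SCC by itself.
{d} is an SCC by itself.
That gives 5 strongly connected components.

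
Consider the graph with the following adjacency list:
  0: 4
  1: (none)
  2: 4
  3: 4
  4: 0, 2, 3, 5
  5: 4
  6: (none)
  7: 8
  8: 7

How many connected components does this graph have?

4

6 is isolated — a component by itself.
1 is isolated — a component by itself.
Starting from 7 we can reach 7, 8. That is one component of size 2.
Starting from 0 we can reach 0, 2, 3, 4, 5. That is one component of size 5.
Total: 4 components.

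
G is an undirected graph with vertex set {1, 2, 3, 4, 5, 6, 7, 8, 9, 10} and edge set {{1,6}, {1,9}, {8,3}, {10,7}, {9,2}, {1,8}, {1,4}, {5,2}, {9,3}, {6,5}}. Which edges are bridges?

The edges on the cycle 1-8-3-9-1 are not bridges since each lies on that cycle.
But removing 10–7 disconnects 10 from 7; removing 4–1 disconnects 4 from 1 — these are bridges.

1-4, 10-7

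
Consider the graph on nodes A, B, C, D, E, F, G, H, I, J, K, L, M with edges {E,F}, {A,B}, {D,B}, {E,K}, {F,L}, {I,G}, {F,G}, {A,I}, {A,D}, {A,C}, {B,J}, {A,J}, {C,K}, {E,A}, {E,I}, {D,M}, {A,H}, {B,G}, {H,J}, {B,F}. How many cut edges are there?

The edges on the cycle A-D-B-A are not bridges since each lies on that cycle.
But removing L–F disconnects L from F; removing M–D disconnects M from D — these are bridges.
That makes 2 bridges.

2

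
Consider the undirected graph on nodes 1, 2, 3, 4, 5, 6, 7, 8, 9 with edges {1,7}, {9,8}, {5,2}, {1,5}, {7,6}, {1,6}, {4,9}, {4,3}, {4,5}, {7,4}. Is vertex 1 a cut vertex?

No

Deleting 1 leaves 1 component (was 1) (its neighbors 5, 6, 7 remain connected to each other), so 1 is not a cut vertex.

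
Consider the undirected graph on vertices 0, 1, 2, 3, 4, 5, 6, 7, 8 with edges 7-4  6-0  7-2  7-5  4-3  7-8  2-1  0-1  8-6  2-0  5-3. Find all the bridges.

none

The edges on the cycle 7-5-3-4-7 are not bridges since each lies on that cycle.
Every edge lies on some cycle, so there are no bridges.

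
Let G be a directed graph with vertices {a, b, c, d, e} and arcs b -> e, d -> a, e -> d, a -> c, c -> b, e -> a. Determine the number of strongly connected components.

1

{a, b, c, d, e} are all mutually reachable — one SCC of size 5.
That gives 1 strongly connected component.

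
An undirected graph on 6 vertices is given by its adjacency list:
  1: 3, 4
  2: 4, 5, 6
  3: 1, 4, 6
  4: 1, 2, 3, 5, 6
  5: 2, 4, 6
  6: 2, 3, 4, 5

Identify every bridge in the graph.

none

The edges on the cycle 4-6-3-4 are not bridges since each lies on that cycle.
Every edge lies on some cycle, so there are no bridges.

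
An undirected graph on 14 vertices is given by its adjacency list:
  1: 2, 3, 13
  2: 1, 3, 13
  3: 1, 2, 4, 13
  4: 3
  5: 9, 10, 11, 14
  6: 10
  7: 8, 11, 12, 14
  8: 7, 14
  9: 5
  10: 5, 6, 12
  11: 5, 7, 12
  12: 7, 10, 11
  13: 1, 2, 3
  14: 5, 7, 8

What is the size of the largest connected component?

9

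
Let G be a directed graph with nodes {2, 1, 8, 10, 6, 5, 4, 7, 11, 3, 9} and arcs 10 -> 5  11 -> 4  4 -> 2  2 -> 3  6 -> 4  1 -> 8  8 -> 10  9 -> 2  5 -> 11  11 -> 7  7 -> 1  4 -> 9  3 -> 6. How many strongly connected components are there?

2

{1, 5, 7, 8, 10, 11} are all mutually reachable — one SCC of size 6.
{2, 3, 4, 6, 9} are all mutually reachable — one SCC of size 5.
That gives 2 strongly connected components.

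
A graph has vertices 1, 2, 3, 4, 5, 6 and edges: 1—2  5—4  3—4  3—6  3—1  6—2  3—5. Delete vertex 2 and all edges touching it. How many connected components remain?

With 2 gone, the remaining components are: {1, 3, 4, 5, 6}.
That is 1 component.

1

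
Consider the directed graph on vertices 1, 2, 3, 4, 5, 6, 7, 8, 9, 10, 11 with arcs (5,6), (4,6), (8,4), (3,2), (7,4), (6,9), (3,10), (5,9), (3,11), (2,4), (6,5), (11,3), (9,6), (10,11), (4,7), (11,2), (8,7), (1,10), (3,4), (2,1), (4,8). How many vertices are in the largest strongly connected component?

{1, 2, 3, 10, 11} are all mutually reachable — one SCC of size 5.
{4, 7, 8} are all mutually reachable — one SCC of size 3.
{5, 6, 9} are all mutually reachable — one SCC of size 3.
The largest has 5 vertices.

5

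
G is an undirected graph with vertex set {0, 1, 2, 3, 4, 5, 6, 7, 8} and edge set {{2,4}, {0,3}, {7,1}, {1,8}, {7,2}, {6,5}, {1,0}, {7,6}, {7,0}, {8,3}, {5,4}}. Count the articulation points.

Removing 7 increases the component count from 1 to 2, so 7 is a cut vertex.
By contrast removing 0 leaves 1 component; it is not a cut vertex. No other vertex is a cut vertex either.

1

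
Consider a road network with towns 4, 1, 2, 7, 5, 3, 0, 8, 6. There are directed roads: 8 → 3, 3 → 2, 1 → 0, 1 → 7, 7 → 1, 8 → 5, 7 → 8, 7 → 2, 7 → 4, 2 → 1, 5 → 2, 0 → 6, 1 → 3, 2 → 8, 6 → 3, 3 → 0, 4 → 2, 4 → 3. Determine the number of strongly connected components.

1

{0, 1, 2, 3, 4, 5, 6, 7, 8} are all mutually reachable — one SCC of size 9.
That gives 1 strongly connected component.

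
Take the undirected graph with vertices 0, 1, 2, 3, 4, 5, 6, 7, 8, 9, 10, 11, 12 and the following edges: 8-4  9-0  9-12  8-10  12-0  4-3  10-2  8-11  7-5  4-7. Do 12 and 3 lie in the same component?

No

The component containing 12 is {0, 9, 12}, and 3 is not in it.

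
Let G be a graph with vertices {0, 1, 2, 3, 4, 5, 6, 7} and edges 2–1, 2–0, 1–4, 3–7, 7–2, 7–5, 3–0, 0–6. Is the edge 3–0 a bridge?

After removing 3–0, the path 3-7-2-0 still connects them, so the edge is not a bridge.

No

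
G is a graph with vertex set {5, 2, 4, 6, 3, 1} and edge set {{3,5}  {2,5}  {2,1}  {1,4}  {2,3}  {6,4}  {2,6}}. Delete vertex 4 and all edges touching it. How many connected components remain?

With 4 gone, the remaining components are: {1, 2, 3, 5, 6}.
That is 1 component.

1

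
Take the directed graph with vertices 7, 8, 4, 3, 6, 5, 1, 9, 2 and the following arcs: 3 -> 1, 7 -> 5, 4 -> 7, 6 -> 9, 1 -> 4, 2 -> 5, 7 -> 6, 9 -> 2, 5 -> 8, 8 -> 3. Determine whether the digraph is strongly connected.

Yes

From 6 we can reach every vertex (1, 2, 3, 4, 5, 6, 7, 8, 9), and every vertex can reach 6 (1, 2, 3, 4, 5, 6, 7, 8, 9). So the whole graph is one strongly connected component.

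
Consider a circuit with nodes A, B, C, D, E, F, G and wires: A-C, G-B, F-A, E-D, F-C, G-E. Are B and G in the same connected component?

Yes

From B we can reach B, D, E, G, which includes G.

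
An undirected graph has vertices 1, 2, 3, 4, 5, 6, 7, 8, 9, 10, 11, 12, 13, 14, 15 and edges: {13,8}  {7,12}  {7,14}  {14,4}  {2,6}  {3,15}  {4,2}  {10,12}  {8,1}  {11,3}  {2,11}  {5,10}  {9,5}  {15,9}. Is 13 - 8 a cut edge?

Yes

Removing 13 - 8 leaves no path between 13 and 8: the component count goes from 2 to 3. So it is a bridge.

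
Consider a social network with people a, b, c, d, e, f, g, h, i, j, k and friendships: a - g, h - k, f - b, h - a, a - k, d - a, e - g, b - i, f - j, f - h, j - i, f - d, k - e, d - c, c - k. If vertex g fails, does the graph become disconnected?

No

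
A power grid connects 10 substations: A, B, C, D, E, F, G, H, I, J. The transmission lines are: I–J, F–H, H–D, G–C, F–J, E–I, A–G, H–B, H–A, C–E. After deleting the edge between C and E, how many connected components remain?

1

C and E are still connected via C-G-A-H-F-J-I-E, so the component count stays at 1.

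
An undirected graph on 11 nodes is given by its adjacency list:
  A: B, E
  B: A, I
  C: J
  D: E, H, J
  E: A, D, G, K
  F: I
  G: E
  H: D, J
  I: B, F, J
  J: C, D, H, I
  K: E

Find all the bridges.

The edges on the cycle J-D-E-A-B-I-J are not bridges since each lies on that cycle.
But removing J-C disconnects J from C; removing I-F disconnects I from F; removing G-E disconnects G from E; removing E-K disconnects E from K — these are bridges.

C-J, E-G, E-K, F-I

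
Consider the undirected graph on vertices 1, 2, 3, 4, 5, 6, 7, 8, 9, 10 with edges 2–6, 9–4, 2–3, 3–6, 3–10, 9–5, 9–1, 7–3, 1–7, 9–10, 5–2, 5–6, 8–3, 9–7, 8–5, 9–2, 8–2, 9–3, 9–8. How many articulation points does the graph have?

1

Removing 9 increases the component count from 1 to 2, so 9 is a cut vertex.
By contrast removing 6 leaves 1 component; it is not a cut vertex. No other vertex is a cut vertex either.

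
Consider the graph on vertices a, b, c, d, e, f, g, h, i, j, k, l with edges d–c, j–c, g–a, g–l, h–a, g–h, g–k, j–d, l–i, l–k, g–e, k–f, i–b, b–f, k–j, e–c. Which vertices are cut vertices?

g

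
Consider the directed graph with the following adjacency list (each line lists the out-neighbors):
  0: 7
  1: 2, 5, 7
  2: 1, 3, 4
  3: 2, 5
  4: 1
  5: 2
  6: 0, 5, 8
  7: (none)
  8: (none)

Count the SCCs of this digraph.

{1, 2, 3, 4, 5} are all mutually reachable — one SCC of size 5.
{0} is an SCC by itself.
{6} is an SCC by itself.
{8} is an SCC by itself.
{7} is an SCC by itself.
That gives 5 strongly connected components.

5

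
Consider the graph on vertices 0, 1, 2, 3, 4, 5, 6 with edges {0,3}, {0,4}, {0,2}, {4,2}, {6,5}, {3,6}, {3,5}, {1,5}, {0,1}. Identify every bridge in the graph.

The edges on the cycle 0-4-2-0 are not bridges since each lies on that cycle.
Every edge lies on some cycle, so there are no bridges.

none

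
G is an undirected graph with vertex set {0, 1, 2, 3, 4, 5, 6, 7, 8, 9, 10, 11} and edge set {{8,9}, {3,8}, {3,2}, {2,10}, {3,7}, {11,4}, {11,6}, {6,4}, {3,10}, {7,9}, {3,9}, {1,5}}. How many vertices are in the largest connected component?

6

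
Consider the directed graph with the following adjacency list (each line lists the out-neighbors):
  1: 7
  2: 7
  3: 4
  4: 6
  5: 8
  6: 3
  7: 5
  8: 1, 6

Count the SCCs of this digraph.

3

{1, 5, 7, 8} are all mutually reachable — one SCC of size 4.
{3, 4, 6} are all mutually reachable — one SCC of size 3.
{2} is an SCC by itself.
That gives 3 strongly connected components.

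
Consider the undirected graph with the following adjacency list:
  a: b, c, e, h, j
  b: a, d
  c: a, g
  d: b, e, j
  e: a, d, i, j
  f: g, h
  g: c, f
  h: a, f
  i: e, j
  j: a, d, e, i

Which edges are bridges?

none

The edges on the cycle a-b-d-j-a are not bridges since each lies on that cycle.
Every edge lies on some cycle, so there are no bridges.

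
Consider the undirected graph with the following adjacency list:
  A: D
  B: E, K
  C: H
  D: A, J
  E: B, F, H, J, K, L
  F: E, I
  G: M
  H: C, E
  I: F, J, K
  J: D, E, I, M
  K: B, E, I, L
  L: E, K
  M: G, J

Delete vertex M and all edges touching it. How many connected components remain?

With M gone, the remaining components are: {G}; {A, B, C, D, E, F, H, I, J, K, L}.
That is 2 components.

2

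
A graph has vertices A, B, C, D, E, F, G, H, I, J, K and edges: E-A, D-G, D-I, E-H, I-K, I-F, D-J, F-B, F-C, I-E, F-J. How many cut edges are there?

The edges on the cycle D-I-F-J-D are not bridges since each lies on that cycle.
But removing E-A disconnects E from A; removing K-I disconnects K from I; removing G-D disconnects G from D; removing E-H disconnects E from H — these are bridges.
In total 7 edges are bridges.

7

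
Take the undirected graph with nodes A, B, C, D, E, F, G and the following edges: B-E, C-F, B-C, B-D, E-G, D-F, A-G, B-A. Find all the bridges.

The edges on the cycle B-E-G-A-B are not bridges since each lies on that cycle.
Every edge lies on some cycle, so there are no bridges.

none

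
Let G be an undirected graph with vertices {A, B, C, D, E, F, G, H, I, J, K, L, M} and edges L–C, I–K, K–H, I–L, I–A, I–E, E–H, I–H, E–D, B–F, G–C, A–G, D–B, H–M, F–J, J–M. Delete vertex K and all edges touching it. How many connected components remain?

With K gone, the remaining components are: {A, B, C, D, E, F, G, H, I, J, L, M}.
That is 1 component.

1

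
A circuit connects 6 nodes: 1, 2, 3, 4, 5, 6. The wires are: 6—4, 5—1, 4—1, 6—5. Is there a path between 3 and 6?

The component containing 3 is {3}, and 6 is not in it.

No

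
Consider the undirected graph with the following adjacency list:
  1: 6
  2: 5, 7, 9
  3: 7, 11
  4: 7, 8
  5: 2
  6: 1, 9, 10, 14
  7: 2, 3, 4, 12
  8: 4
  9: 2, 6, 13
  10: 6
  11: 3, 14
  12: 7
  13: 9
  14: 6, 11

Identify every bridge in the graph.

The edges on the cycle 3-11-14-6-9-2-7-3 are not bridges since each lies on that cycle.
But removing 4-7 disconnects 4 from 7; removing 5-2 disconnects 5 from 2; removing 6-10 disconnects 6 from 10; removing 4-8 disconnects 4 from 8 — these are bridges.
In total 7 edges are bridges.

1-6, 10-6, 12-7, 13-9, 2-5, 4-7, 4-8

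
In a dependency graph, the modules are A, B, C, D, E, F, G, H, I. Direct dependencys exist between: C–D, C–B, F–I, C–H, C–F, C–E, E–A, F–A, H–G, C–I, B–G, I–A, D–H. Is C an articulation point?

Yes

Deleting C raises the number of components from 1 to 2, so C is a cut vertex.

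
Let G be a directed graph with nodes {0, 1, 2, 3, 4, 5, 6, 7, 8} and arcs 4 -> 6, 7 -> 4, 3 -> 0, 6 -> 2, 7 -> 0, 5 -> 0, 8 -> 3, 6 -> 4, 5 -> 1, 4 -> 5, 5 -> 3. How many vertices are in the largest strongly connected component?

2

{4, 6} are all mutually reachable — one SCC of size 2.
{2} is an SCC by itself.
{3} is an SCC by itself.
{0} is an SCC by itself.
{8} is an SCC by itself.
(and 3 more singleton SCCs)
The largest has 2 vertices.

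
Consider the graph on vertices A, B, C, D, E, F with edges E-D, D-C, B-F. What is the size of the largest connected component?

3

A is isolated — a component by itself.
Starting from B we can reach B, F. That is one component of size 2.
Starting from C we can reach C, D, E. That is one component of size 3.
The largest has 3 vertices.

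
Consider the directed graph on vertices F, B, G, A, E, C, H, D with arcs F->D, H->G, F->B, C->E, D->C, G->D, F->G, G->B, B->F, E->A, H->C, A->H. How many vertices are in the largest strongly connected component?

8

{A, B, C, D, E, F, G, H} are all mutually reachable — one SCC of size 8.
The largest has 8 vertices.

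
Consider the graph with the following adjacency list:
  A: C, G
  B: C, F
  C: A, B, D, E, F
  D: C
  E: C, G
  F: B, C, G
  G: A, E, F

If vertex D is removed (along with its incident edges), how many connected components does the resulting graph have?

1

With D gone, the remaining components are: {A, B, C, E, F, G}.
That is 1 component.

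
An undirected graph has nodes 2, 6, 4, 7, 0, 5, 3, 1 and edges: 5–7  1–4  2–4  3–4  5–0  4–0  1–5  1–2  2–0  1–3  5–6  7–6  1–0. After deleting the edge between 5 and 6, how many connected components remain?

5 and 6 are still connected via 5-7-6, so the component count stays at 1.

1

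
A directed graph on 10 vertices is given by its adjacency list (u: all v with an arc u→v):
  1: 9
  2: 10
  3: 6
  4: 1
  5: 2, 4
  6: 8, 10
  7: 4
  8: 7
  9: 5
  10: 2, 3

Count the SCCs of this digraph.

{1, 2, 3, 4, 5, 6, 7, 8, 9, 10} are all mutually reachable — one SCC of size 10.
That gives 1 strongly connected component.

1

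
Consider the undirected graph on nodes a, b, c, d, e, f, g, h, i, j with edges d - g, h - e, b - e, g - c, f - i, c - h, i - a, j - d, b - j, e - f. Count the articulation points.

Removing e increases the component count from 1 to 2, so e is a cut vertex.
Removing f increases the component count from 1 to 2, so f is a cut vertex.
Removing i increases the component count from 1 to 2, so i is a cut vertex.
By contrast removing j leaves 1 component; it is not a cut vertex. No other vertex is a cut vertex either.

3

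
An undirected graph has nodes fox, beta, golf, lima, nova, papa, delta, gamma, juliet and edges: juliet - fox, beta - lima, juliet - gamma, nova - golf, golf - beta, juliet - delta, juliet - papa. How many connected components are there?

2

Starting from beta we can reach beta, golf, lima, nova. That is one component of size 4.
Starting from fox we can reach fox, papa, delta, gamma, juliet. That is one component of size 5.
Total: 2 components.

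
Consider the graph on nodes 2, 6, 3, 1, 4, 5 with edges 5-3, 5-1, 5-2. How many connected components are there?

3

6 is isolated — a component by itself.
4 is isolated — a component by itself.
Starting from 1 we can reach 1, 2, 3, 5. That is one component of size 4.
Total: 3 components.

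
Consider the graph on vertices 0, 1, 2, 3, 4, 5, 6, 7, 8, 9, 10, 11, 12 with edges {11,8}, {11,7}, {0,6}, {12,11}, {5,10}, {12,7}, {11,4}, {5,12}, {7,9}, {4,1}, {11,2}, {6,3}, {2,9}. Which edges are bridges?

0-6, 1-4, 10-5, 11-4, 11-8, 12-5, 3-6

The edges on the cycle 11-7-9-2-11 are not bridges since each lies on that cycle.
But removing 5—10 disconnects 5 from 10; removing 6—3 disconnects 6 from 3; removing 4—11 disconnects 4 from 11; removing 1—4 disconnects 1 from 4 — these are bridges.
In total 7 edges are bridges.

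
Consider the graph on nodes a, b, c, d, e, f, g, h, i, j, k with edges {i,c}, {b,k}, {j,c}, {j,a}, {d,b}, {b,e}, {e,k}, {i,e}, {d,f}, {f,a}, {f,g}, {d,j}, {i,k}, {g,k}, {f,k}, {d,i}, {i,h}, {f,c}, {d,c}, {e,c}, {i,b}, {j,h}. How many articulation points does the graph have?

Removing e, for instance, still leaves 1 component. No single vertex removal increases the component count — the graph has no articulation points.

0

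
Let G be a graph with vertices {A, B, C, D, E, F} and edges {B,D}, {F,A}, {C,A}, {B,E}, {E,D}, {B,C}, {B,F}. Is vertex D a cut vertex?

No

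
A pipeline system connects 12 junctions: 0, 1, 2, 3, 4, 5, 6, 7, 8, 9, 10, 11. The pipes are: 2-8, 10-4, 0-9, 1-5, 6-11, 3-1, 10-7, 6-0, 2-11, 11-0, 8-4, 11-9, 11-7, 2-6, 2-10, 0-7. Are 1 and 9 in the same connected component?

No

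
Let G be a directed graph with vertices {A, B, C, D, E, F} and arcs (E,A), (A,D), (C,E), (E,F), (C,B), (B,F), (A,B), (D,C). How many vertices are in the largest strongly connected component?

4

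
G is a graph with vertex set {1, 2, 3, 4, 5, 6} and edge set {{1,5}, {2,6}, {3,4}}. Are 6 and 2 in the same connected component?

Yes

From 6 we can reach 2, 6, which includes 2.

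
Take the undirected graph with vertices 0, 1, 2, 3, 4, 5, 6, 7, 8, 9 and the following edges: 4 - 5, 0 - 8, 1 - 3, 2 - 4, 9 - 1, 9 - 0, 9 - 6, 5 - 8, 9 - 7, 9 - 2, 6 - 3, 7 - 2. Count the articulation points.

1

Removing 9 increases the component count from 1 to 2, so 9 is a cut vertex.
By contrast removing 8 leaves 1 component; it is not a cut vertex. No other vertex is a cut vertex either.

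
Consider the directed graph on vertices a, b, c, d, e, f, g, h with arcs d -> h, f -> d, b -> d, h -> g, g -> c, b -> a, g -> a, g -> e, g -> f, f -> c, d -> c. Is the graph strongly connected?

No

There is no directed path from g to b, so the graph is not strongly connected.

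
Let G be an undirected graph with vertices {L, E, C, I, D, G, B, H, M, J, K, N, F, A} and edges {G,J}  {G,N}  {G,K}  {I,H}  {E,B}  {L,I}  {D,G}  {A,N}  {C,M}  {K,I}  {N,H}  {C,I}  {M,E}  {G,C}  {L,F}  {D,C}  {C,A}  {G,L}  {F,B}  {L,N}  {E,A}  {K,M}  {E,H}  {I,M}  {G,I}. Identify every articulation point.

Removing G increases the component count from 1 to 2, so G is a cut vertex.
By contrast removing I leaves 1 component; it is not a cut vertex. No other vertex is a cut vertex either.

G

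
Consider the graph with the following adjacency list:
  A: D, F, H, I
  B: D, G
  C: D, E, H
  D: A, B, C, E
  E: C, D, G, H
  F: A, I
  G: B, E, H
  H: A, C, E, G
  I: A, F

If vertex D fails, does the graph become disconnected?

No

Deleting D leaves 1 component (was 1) (its neighbors A, B, C, E remain connected to each other), so D is not a cut vertex.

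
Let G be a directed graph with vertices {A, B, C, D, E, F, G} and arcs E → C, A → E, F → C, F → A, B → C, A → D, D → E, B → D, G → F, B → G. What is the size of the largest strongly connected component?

{G} is an SCC by itself.
{A} is an SCC by itself.
{B} is an SCC by itself.
{F} is an SCC by itself.
{D} is an SCC by itself.
(and 2 more singleton SCCs)
The largest has 1 vertex.

1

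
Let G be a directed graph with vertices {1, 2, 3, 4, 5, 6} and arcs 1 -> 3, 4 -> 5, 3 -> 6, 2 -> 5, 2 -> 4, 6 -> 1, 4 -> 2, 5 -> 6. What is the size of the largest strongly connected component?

{1, 3, 6} are all mutually reachable — one SCC of size 3.
{2, 4} are all mutually reachable — one SCC of size 2.
{5} is an SCC by itself.
The largest has 3 vertices.

3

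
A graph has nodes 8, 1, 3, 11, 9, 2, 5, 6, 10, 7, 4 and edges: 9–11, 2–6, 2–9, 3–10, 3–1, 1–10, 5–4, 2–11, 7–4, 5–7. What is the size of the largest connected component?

8 is isolated — a component by itself.
Starting from 1 we can reach 1, 3, 10. That is one component of size 3.
Starting from 4 we can reach 4, 5, 7. That is one component of size 3.
Starting from 2 we can reach 2, 6, 9, 11. That is one component of size 4.
The largest has 4 vertices.

4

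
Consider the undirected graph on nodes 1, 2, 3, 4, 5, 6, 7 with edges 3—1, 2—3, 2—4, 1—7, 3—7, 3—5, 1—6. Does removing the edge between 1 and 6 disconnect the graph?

Yes

Removing 1—6 leaves no path between 1 and 6: the component count goes from 1 to 2. So it is a bridge.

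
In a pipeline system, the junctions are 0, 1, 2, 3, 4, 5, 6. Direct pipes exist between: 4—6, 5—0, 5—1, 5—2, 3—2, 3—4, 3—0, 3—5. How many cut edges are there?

3

The edges on the cycle 3-5-0-3 are not bridges since each lies on that cycle.
But removing 5—1 disconnects 5 from 1; removing 3—4 disconnects 3 from 4; removing 6—4 disconnects 6 from 4 — these are bridges.
That makes 3 bridges.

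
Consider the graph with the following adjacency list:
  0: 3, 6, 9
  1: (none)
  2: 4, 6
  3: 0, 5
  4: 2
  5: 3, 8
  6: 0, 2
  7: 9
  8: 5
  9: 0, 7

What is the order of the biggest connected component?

1 is isolated — a component by itself.
Starting from 0 we can reach 0, 2, 3, 4, 5, 6, 7, 8, 9. That is one component of size 9.
The largest has 9 vertices.

9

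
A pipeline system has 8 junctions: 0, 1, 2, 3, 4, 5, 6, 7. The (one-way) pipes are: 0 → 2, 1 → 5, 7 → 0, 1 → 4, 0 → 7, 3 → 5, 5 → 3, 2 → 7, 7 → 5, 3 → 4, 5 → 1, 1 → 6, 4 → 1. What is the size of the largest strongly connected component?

{1, 3, 4, 5} are all mutually reachable — one SCC of size 4.
{0, 2, 7} are all mutually reachable — one SCC of size 3.
{6} is an SCC by itself.
The largest has 4 vertices.

4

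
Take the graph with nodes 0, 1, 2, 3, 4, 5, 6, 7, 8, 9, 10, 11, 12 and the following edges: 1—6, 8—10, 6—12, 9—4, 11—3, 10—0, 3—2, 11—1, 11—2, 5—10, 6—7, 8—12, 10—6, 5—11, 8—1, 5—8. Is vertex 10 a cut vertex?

Yes

Deleting 10 raises the number of components from 2 to 3, so 10 is a cut vertex.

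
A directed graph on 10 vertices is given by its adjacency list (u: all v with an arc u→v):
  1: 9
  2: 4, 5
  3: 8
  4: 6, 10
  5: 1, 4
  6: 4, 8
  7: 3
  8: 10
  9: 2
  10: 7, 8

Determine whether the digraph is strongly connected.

There is no directed path from 4 to 1, so the graph is not strongly connected.

No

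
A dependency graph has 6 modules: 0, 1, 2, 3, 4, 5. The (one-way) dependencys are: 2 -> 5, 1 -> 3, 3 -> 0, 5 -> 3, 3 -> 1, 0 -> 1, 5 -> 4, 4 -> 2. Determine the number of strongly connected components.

2

{2, 4, 5} are all mutually reachable — one SCC of size 3.
{0, 1, 3} are all mutually reachable — one SCC of size 3.
That gives 2 strongly connected components.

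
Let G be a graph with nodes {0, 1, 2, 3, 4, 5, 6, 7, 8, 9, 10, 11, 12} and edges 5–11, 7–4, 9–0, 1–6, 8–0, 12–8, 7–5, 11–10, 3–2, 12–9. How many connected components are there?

4

Starting from 1 we can reach 1, 6. That is one component of size 2.
Starting from 2 we can reach 2, 3. That is one component of size 2.
Starting from 0 we can reach 0, 8, 9, 12. That is one component of size 4.
Starting from 4 we can reach 4, 5, 7, 10, 11. That is one component of size 5.
Total: 4 components.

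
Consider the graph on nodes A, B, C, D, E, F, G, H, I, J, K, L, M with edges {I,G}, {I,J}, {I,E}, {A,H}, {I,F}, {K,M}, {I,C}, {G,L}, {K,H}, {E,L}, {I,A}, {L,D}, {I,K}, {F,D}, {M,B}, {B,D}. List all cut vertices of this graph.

I

Removing I increases the component count from 1 to 3, so I is a cut vertex.
By contrast removing B leaves 1 component; it is not a cut vertex. No other vertex is a cut vertex either.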